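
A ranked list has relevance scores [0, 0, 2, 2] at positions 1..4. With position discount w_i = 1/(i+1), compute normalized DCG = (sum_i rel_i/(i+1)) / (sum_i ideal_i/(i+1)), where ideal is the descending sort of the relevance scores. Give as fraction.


Position discount weights w_i = 1/(i+1) for i=1..4:
Weights = [1/2, 1/3, 1/4, 1/5]
Actual relevance: [0, 0, 2, 2]
DCG = 0/2 + 0/3 + 2/4 + 2/5 = 9/10
Ideal relevance (sorted desc): [2, 2, 0, 0]
Ideal DCG = 2/2 + 2/3 + 0/4 + 0/5 = 5/3
nDCG = DCG / ideal_DCG = 9/10 / 5/3 = 27/50

27/50


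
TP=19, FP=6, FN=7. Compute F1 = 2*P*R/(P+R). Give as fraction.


F1 = 2 * P * R / (P + R)
P = TP/(TP+FP) = 19/25 = 19/25
R = TP/(TP+FN) = 19/26 = 19/26
2 * P * R = 2 * 19/25 * 19/26 = 361/325
P + R = 19/25 + 19/26 = 969/650
F1 = 361/325 / 969/650 = 38/51

38/51


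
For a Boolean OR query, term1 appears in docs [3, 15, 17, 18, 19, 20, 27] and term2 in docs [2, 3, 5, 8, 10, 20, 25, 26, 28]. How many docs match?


Boolean OR: find union of posting lists
term1 docs: [3, 15, 17, 18, 19, 20, 27]
term2 docs: [2, 3, 5, 8, 10, 20, 25, 26, 28]
Union: [2, 3, 5, 8, 10, 15, 17, 18, 19, 20, 25, 26, 27, 28]
|union| = 14

14


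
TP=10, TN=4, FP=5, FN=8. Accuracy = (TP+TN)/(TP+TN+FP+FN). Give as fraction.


Accuracy = (TP + TN) / (TP + TN + FP + FN)
TP + TN = 10 + 4 = 14
Total = 10 + 4 + 5 + 8 = 27
Accuracy = 14 / 27 = 14/27

14/27


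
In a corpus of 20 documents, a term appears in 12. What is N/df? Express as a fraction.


IDF ratio = N / df
= 20 / 12
= 5/3

5/3


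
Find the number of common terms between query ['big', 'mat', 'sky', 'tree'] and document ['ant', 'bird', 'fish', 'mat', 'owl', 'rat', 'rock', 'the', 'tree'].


Query terms: ['big', 'mat', 'sky', 'tree']
Document terms: ['ant', 'bird', 'fish', 'mat', 'owl', 'rat', 'rock', 'the', 'tree']
Common terms: ['mat', 'tree']
Overlap count = 2

2


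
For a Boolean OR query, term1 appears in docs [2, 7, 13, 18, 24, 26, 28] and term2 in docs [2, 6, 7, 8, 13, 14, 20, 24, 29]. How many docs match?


Boolean OR: find union of posting lists
term1 docs: [2, 7, 13, 18, 24, 26, 28]
term2 docs: [2, 6, 7, 8, 13, 14, 20, 24, 29]
Union: [2, 6, 7, 8, 13, 14, 18, 20, 24, 26, 28, 29]
|union| = 12

12


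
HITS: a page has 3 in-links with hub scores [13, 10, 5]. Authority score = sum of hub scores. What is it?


Authority = sum of hub scores of in-linkers
In-link 1: hub score = 13
In-link 2: hub score = 10
In-link 3: hub score = 5
Authority = 13 + 10 + 5 = 28

28


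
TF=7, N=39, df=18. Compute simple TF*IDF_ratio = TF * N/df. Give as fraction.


TF * (N/df)
= 7 * (39/18)
= 7 * 13/6
= 91/6

91/6


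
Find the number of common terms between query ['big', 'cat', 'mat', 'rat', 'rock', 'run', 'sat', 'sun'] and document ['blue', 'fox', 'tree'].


Query terms: ['big', 'cat', 'mat', 'rat', 'rock', 'run', 'sat', 'sun']
Document terms: ['blue', 'fox', 'tree']
Common terms: []
Overlap count = 0

0


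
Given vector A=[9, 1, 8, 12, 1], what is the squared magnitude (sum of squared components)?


|A|^2 = sum of squared components
A[0]^2 = 9^2 = 81
A[1]^2 = 1^2 = 1
A[2]^2 = 8^2 = 64
A[3]^2 = 12^2 = 144
A[4]^2 = 1^2 = 1
Sum = 81 + 1 + 64 + 144 + 1 = 291

291


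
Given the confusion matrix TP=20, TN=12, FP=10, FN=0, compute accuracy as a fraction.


Accuracy = (TP + TN) / (TP + TN + FP + FN)
TP + TN = 20 + 12 = 32
Total = 20 + 12 + 10 + 0 = 42
Accuracy = 32 / 42 = 16/21

16/21


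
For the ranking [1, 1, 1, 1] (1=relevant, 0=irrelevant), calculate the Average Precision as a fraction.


Computing P@k for each relevant position:
Position 1: relevant, P@1 = 1/1 = 1
Position 2: relevant, P@2 = 2/2 = 1
Position 3: relevant, P@3 = 3/3 = 1
Position 4: relevant, P@4 = 4/4 = 1
Sum of P@k = 1 + 1 + 1 + 1 = 4
AP = 4 / 4 = 1

1


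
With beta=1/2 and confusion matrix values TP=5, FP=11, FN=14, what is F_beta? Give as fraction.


P = TP/(TP+FP) = 5/16 = 5/16
R = TP/(TP+FN) = 5/19 = 5/19
beta^2 = 1/2^2 = 1/4
(1 + beta^2) = 5/4
Numerator = (1+beta^2)*P*R = 125/1216
Denominator = beta^2*P + R = 5/64 + 5/19 = 415/1216
F_beta = 25/83

25/83


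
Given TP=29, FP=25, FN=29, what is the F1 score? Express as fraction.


F1 = 2 * P * R / (P + R)
P = TP/(TP+FP) = 29/54 = 29/54
R = TP/(TP+FN) = 29/58 = 1/2
2 * P * R = 2 * 29/54 * 1/2 = 29/54
P + R = 29/54 + 1/2 = 28/27
F1 = 29/54 / 28/27 = 29/56

29/56


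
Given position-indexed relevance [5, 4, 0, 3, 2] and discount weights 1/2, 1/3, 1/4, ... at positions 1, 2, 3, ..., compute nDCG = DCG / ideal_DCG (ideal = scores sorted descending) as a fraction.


Position discount weights w_i = 1/(i+1) for i=1..5:
Weights = [1/2, 1/3, 1/4, 1/5, 1/6]
Actual relevance: [5, 4, 0, 3, 2]
DCG = 5/2 + 4/3 + 0/4 + 3/5 + 2/6 = 143/30
Ideal relevance (sorted desc): [5, 4, 3, 2, 0]
Ideal DCG = 5/2 + 4/3 + 3/4 + 2/5 + 0/6 = 299/60
nDCG = DCG / ideal_DCG = 143/30 / 299/60 = 22/23

22/23


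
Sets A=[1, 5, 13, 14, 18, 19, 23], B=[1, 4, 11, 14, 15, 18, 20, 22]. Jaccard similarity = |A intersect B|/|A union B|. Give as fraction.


A intersect B = [1, 14, 18]
|A intersect B| = 3
A union B = [1, 4, 5, 11, 13, 14, 15, 18, 19, 20, 22, 23]
|A union B| = 12
Jaccard = 3/12 = 1/4

1/4


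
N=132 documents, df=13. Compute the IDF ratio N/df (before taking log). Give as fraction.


IDF ratio = N / df
= 132 / 13
= 132/13

132/13


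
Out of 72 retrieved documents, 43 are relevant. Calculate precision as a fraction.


Precision = relevant_retrieved / total_retrieved
= 43 / 72
= 43 / (43 + 29)
= 43/72

43/72


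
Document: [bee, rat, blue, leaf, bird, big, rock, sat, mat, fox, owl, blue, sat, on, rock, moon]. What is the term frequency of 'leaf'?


Document has 16 words
Scanning for 'leaf':
Found at positions: [3]
Count = 1

1


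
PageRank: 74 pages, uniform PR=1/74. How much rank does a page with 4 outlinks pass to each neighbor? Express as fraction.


Initial PR = 1/74 = 1/74
Outlinks = 4
Contribution per link = PR / outlinks
= 1/74 / 4
= 1/296

1/296


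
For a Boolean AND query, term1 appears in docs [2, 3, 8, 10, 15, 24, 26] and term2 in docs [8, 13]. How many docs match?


Boolean AND: find intersection of posting lists
term1 docs: [2, 3, 8, 10, 15, 24, 26]
term2 docs: [8, 13]
Intersection: [8]
|intersection| = 1

1


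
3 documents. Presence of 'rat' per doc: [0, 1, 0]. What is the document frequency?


Checking each document for 'rat':
Doc 1: absent
Doc 2: present
Doc 3: absent
df = sum of presences = 0 + 1 + 0 = 1

1


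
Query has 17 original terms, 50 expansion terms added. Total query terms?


Original terms: 17
Expansion terms: 50
Total = 17 + 50 = 67

67


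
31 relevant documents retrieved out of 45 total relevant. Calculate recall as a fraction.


Recall = retrieved_relevant / total_relevant
= 31 / 45
= 31 / (31 + 14)
= 31/45

31/45


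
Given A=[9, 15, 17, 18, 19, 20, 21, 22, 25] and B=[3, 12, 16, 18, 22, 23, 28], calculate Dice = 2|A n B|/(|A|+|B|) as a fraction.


A intersect B = [18, 22]
|A intersect B| = 2
|A| = 9, |B| = 7
Dice = 2*2 / (9+7)
= 4 / 16 = 1/4

1/4


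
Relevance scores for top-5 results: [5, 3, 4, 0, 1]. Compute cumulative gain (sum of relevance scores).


Cumulative Gain = sum of relevance scores
Position 1: rel=5, running sum=5
Position 2: rel=3, running sum=8
Position 3: rel=4, running sum=12
Position 4: rel=0, running sum=12
Position 5: rel=1, running sum=13
CG = 13

13


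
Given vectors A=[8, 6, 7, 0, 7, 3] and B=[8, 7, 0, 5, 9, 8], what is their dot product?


Dot product = sum of element-wise products
A[0]*B[0] = 8*8 = 64
A[1]*B[1] = 6*7 = 42
A[2]*B[2] = 7*0 = 0
A[3]*B[3] = 0*5 = 0
A[4]*B[4] = 7*9 = 63
A[5]*B[5] = 3*8 = 24
Sum = 64 + 42 + 0 + 0 + 63 + 24 = 193

193


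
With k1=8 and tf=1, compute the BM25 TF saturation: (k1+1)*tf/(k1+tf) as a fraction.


BM25 TF component = (k1+1)*tf / (k1+tf)
k1 = 8, tf = 1
Numerator = (8+1)*1 = 9
Denominator = 8 + 1 = 9
= 9/9 = 1

1


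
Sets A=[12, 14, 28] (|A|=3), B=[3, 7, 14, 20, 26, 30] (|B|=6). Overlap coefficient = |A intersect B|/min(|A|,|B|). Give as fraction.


A intersect B = [14]
|A intersect B| = 1
min(|A|, |B|) = min(3, 6) = 3
Overlap = 1 / 3 = 1/3

1/3


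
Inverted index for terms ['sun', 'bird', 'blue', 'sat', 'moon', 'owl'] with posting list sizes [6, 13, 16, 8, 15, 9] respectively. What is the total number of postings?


Summing posting list sizes:
'sun': 6 postings
'bird': 13 postings
'blue': 16 postings
'sat': 8 postings
'moon': 15 postings
'owl': 9 postings
Total = 6 + 13 + 16 + 8 + 15 + 9 = 67

67


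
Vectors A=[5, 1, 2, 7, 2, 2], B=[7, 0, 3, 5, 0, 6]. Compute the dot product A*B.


Dot product = sum of element-wise products
A[0]*B[0] = 5*7 = 35
A[1]*B[1] = 1*0 = 0
A[2]*B[2] = 2*3 = 6
A[3]*B[3] = 7*5 = 35
A[4]*B[4] = 2*0 = 0
A[5]*B[5] = 2*6 = 12
Sum = 35 + 0 + 6 + 35 + 0 + 12 = 88

88


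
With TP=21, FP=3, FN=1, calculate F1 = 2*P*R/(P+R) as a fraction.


F1 = 2 * P * R / (P + R)
P = TP/(TP+FP) = 21/24 = 7/8
R = TP/(TP+FN) = 21/22 = 21/22
2 * P * R = 2 * 7/8 * 21/22 = 147/88
P + R = 7/8 + 21/22 = 161/88
F1 = 147/88 / 161/88 = 21/23

21/23


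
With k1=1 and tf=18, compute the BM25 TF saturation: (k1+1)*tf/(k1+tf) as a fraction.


BM25 TF component = (k1+1)*tf / (k1+tf)
k1 = 1, tf = 18
Numerator = (1+1)*18 = 36
Denominator = 1 + 18 = 19
= 36/19 = 36/19

36/19


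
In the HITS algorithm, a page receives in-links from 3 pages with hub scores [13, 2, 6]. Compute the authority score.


Authority = sum of hub scores of in-linkers
In-link 1: hub score = 13
In-link 2: hub score = 2
In-link 3: hub score = 6
Authority = 13 + 2 + 6 = 21

21


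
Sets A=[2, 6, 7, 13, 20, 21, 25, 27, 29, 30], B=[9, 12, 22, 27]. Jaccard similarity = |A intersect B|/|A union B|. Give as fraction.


A intersect B = [27]
|A intersect B| = 1
A union B = [2, 6, 7, 9, 12, 13, 20, 21, 22, 25, 27, 29, 30]
|A union B| = 13
Jaccard = 1/13 = 1/13

1/13


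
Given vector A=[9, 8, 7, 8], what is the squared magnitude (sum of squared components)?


|A|^2 = sum of squared components
A[0]^2 = 9^2 = 81
A[1]^2 = 8^2 = 64
A[2]^2 = 7^2 = 49
A[3]^2 = 8^2 = 64
Sum = 81 + 64 + 49 + 64 = 258

258


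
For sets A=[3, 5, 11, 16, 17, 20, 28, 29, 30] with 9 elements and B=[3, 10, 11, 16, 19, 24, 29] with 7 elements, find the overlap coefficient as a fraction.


A intersect B = [3, 11, 16, 29]
|A intersect B| = 4
min(|A|, |B|) = min(9, 7) = 7
Overlap = 4 / 7 = 4/7

4/7


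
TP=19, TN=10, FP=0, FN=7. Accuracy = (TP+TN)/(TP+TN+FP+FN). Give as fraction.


Accuracy = (TP + TN) / (TP + TN + FP + FN)
TP + TN = 19 + 10 = 29
Total = 19 + 10 + 0 + 7 = 36
Accuracy = 29 / 36 = 29/36

29/36


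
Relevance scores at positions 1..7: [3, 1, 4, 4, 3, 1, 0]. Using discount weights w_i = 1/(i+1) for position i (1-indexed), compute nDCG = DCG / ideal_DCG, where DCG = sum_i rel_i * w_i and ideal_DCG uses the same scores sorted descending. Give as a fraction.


Position discount weights w_i = 1/(i+1) for i=1..7:
Weights = [1/2, 1/3, 1/4, 1/5, 1/6, 1/7, 1/8]
Actual relevance: [3, 1, 4, 4, 3, 1, 0]
DCG = 3/2 + 1/3 + 4/4 + 4/5 + 3/6 + 1/7 + 0/8 = 449/105
Ideal relevance (sorted desc): [4, 4, 3, 3, 1, 1, 0]
Ideal DCG = 4/2 + 4/3 + 3/4 + 3/5 + 1/6 + 1/7 + 0/8 = 699/140
nDCG = DCG / ideal_DCG = 449/105 / 699/140 = 1796/2097

1796/2097


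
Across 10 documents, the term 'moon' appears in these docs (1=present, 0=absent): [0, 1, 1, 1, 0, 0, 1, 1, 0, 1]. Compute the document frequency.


Checking each document for 'moon':
Doc 1: absent
Doc 2: present
Doc 3: present
Doc 4: present
Doc 5: absent
Doc 6: absent
Doc 7: present
Doc 8: present
Doc 9: absent
Doc 10: present
df = sum of presences = 0 + 1 + 1 + 1 + 0 + 0 + 1 + 1 + 0 + 1 = 6

6


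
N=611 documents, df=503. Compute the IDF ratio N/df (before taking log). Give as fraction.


IDF ratio = N / df
= 611 / 503
= 611/503

611/503


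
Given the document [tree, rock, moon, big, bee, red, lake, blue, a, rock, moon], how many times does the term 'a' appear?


Document has 11 words
Scanning for 'a':
Found at positions: [8]
Count = 1

1


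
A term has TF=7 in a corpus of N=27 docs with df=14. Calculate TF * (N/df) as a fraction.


TF * (N/df)
= 7 * (27/14)
= 7 * 27/14
= 27/2

27/2


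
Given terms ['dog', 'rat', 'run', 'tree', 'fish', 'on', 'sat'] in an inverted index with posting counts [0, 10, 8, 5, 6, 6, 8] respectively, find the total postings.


Summing posting list sizes:
'dog': 0 postings
'rat': 10 postings
'run': 8 postings
'tree': 5 postings
'fish': 6 postings
'on': 6 postings
'sat': 8 postings
Total = 0 + 10 + 8 + 5 + 6 + 6 + 8 = 43

43


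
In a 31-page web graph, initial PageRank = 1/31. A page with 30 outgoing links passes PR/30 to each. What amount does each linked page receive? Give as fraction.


Initial PR = 1/31 = 1/31
Outlinks = 30
Contribution per link = PR / outlinks
= 1/31 / 30
= 1/930

1/930


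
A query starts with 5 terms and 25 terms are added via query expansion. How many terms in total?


Original terms: 5
Expansion terms: 25
Total = 5 + 25 = 30

30


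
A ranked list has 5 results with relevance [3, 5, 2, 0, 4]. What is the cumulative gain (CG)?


Cumulative Gain = sum of relevance scores
Position 1: rel=3, running sum=3
Position 2: rel=5, running sum=8
Position 3: rel=2, running sum=10
Position 4: rel=0, running sum=10
Position 5: rel=4, running sum=14
CG = 14

14


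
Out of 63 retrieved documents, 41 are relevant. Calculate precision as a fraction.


Precision = relevant_retrieved / total_retrieved
= 41 / 63
= 41 / (41 + 22)
= 41/63

41/63


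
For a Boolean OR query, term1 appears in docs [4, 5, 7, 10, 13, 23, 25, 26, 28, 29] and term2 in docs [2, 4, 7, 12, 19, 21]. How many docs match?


Boolean OR: find union of posting lists
term1 docs: [4, 5, 7, 10, 13, 23, 25, 26, 28, 29]
term2 docs: [2, 4, 7, 12, 19, 21]
Union: [2, 4, 5, 7, 10, 12, 13, 19, 21, 23, 25, 26, 28, 29]
|union| = 14

14


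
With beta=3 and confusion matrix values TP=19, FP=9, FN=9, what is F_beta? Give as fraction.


P = TP/(TP+FP) = 19/28 = 19/28
R = TP/(TP+FN) = 19/28 = 19/28
beta^2 = 3^2 = 9
(1 + beta^2) = 10
Numerator = (1+beta^2)*P*R = 1805/392
Denominator = beta^2*P + R = 171/28 + 19/28 = 95/14
F_beta = 19/28

19/28


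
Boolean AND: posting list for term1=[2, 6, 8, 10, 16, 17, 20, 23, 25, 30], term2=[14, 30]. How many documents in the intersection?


Boolean AND: find intersection of posting lists
term1 docs: [2, 6, 8, 10, 16, 17, 20, 23, 25, 30]
term2 docs: [14, 30]
Intersection: [30]
|intersection| = 1

1


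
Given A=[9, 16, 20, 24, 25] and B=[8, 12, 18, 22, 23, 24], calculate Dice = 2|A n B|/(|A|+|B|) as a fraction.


A intersect B = [24]
|A intersect B| = 1
|A| = 5, |B| = 6
Dice = 2*1 / (5+6)
= 2 / 11 = 2/11

2/11


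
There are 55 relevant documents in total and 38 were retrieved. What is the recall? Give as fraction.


Recall = retrieved_relevant / total_relevant
= 38 / 55
= 38 / (38 + 17)
= 38/55

38/55


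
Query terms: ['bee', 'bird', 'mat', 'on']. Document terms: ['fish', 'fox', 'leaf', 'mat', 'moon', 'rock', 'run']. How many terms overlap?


Query terms: ['bee', 'bird', 'mat', 'on']
Document terms: ['fish', 'fox', 'leaf', 'mat', 'moon', 'rock', 'run']
Common terms: ['mat']
Overlap count = 1

1


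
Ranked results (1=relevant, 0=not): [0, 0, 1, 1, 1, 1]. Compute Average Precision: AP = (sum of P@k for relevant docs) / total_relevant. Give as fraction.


Computing P@k for each relevant position:
Position 1: not relevant
Position 2: not relevant
Position 3: relevant, P@3 = 1/3 = 1/3
Position 4: relevant, P@4 = 2/4 = 1/2
Position 5: relevant, P@5 = 3/5 = 3/5
Position 6: relevant, P@6 = 4/6 = 2/3
Sum of P@k = 1/3 + 1/2 + 3/5 + 2/3 = 21/10
AP = 21/10 / 4 = 21/40

21/40


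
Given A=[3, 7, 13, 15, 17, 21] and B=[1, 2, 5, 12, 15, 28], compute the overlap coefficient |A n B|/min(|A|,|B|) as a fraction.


A intersect B = [15]
|A intersect B| = 1
min(|A|, |B|) = min(6, 6) = 6
Overlap = 1 / 6 = 1/6

1/6


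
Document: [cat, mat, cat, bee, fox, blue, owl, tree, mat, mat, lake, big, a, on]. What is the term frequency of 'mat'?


Document has 14 words
Scanning for 'mat':
Found at positions: [1, 8, 9]
Count = 3

3


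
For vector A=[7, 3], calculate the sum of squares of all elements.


|A|^2 = sum of squared components
A[0]^2 = 7^2 = 49
A[1]^2 = 3^2 = 9
Sum = 49 + 9 = 58

58


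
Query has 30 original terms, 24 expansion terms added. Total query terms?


Original terms: 30
Expansion terms: 24
Total = 30 + 24 = 54

54


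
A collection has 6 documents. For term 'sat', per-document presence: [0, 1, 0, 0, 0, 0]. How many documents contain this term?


Checking each document for 'sat':
Doc 1: absent
Doc 2: present
Doc 3: absent
Doc 4: absent
Doc 5: absent
Doc 6: absent
df = sum of presences = 0 + 1 + 0 + 0 + 0 + 0 = 1

1


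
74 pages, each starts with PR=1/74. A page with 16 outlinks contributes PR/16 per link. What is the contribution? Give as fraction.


Initial PR = 1/74 = 1/74
Outlinks = 16
Contribution per link = PR / outlinks
= 1/74 / 16
= 1/1184

1/1184


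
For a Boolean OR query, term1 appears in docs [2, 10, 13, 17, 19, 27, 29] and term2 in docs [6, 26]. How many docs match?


Boolean OR: find union of posting lists
term1 docs: [2, 10, 13, 17, 19, 27, 29]
term2 docs: [6, 26]
Union: [2, 6, 10, 13, 17, 19, 26, 27, 29]
|union| = 9

9


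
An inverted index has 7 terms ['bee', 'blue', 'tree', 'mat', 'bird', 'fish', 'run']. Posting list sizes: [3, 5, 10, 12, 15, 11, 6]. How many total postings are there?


Summing posting list sizes:
'bee': 3 postings
'blue': 5 postings
'tree': 10 postings
'mat': 12 postings
'bird': 15 postings
'fish': 11 postings
'run': 6 postings
Total = 3 + 5 + 10 + 12 + 15 + 11 + 6 = 62

62


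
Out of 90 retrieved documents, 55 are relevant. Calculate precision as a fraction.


Precision = relevant_retrieved / total_retrieved
= 55 / 90
= 55 / (55 + 35)
= 11/18

11/18


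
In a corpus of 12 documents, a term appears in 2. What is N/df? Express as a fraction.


IDF ratio = N / df
= 12 / 2
= 6

6


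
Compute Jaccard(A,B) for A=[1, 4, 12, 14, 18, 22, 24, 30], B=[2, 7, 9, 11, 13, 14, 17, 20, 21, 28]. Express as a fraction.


A intersect B = [14]
|A intersect B| = 1
A union B = [1, 2, 4, 7, 9, 11, 12, 13, 14, 17, 18, 20, 21, 22, 24, 28, 30]
|A union B| = 17
Jaccard = 1/17 = 1/17

1/17


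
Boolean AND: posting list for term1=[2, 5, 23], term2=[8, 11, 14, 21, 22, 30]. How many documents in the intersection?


Boolean AND: find intersection of posting lists
term1 docs: [2, 5, 23]
term2 docs: [8, 11, 14, 21, 22, 30]
Intersection: []
|intersection| = 0

0


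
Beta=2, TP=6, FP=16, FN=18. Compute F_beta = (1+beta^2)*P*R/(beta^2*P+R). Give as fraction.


P = TP/(TP+FP) = 6/22 = 3/11
R = TP/(TP+FN) = 6/24 = 1/4
beta^2 = 2^2 = 4
(1 + beta^2) = 5
Numerator = (1+beta^2)*P*R = 15/44
Denominator = beta^2*P + R = 12/11 + 1/4 = 59/44
F_beta = 15/59

15/59


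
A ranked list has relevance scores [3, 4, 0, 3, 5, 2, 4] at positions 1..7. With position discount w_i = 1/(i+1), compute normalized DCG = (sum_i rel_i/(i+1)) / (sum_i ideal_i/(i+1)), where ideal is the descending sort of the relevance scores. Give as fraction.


Position discount weights w_i = 1/(i+1) for i=1..7:
Weights = [1/2, 1/3, 1/4, 1/5, 1/6, 1/7, 1/8]
Actual relevance: [3, 4, 0, 3, 5, 2, 4]
DCG = 3/2 + 4/3 + 0/4 + 3/5 + 5/6 + 2/7 + 4/8 = 1061/210
Ideal relevance (sorted desc): [5, 4, 4, 3, 3, 2, 0]
Ideal DCG = 5/2 + 4/3 + 4/4 + 3/5 + 3/6 + 2/7 + 0/8 = 653/105
nDCG = DCG / ideal_DCG = 1061/210 / 653/105 = 1061/1306

1061/1306


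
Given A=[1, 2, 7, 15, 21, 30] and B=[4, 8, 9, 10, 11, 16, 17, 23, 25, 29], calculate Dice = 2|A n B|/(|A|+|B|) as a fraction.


A intersect B = []
|A intersect B| = 0
|A| = 6, |B| = 10
Dice = 2*0 / (6+10)
= 0 / 16 = 0

0


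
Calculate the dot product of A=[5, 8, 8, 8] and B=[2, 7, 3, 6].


Dot product = sum of element-wise products
A[0]*B[0] = 5*2 = 10
A[1]*B[1] = 8*7 = 56
A[2]*B[2] = 8*3 = 24
A[3]*B[3] = 8*6 = 48
Sum = 10 + 56 + 24 + 48 = 138

138


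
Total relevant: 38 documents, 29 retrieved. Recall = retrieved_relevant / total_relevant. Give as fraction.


Recall = retrieved_relevant / total_relevant
= 29 / 38
= 29 / (29 + 9)
= 29/38

29/38


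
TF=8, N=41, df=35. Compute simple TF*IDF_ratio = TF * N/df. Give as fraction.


TF * (N/df)
= 8 * (41/35)
= 8 * 41/35
= 328/35

328/35


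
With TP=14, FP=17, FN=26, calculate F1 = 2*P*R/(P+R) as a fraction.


F1 = 2 * P * R / (P + R)
P = TP/(TP+FP) = 14/31 = 14/31
R = TP/(TP+FN) = 14/40 = 7/20
2 * P * R = 2 * 14/31 * 7/20 = 49/155
P + R = 14/31 + 7/20 = 497/620
F1 = 49/155 / 497/620 = 28/71

28/71


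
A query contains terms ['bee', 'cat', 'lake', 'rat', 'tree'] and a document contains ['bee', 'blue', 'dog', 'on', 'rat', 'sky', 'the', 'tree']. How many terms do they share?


Query terms: ['bee', 'cat', 'lake', 'rat', 'tree']
Document terms: ['bee', 'blue', 'dog', 'on', 'rat', 'sky', 'the', 'tree']
Common terms: ['bee', 'rat', 'tree']
Overlap count = 3

3


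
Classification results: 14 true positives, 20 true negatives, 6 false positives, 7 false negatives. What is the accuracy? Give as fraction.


Accuracy = (TP + TN) / (TP + TN + FP + FN)
TP + TN = 14 + 20 = 34
Total = 14 + 20 + 6 + 7 = 47
Accuracy = 34 / 47 = 34/47

34/47


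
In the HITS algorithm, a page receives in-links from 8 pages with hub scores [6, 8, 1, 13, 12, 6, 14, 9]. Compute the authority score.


Authority = sum of hub scores of in-linkers
In-link 1: hub score = 6
In-link 2: hub score = 8
In-link 3: hub score = 1
In-link 4: hub score = 13
In-link 5: hub score = 12
In-link 6: hub score = 6
In-link 7: hub score = 14
In-link 8: hub score = 9
Authority = 6 + 8 + 1 + 13 + 12 + 6 + 14 + 9 = 69

69


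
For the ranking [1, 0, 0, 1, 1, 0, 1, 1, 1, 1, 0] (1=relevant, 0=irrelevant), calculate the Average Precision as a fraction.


Computing P@k for each relevant position:
Position 1: relevant, P@1 = 1/1 = 1
Position 2: not relevant
Position 3: not relevant
Position 4: relevant, P@4 = 2/4 = 1/2
Position 5: relevant, P@5 = 3/5 = 3/5
Position 6: not relevant
Position 7: relevant, P@7 = 4/7 = 4/7
Position 8: relevant, P@8 = 5/8 = 5/8
Position 9: relevant, P@9 = 6/9 = 2/3
Position 10: relevant, P@10 = 7/10 = 7/10
Position 11: not relevant
Sum of P@k = 1 + 1/2 + 3/5 + 4/7 + 5/8 + 2/3 + 7/10 = 3917/840
AP = 3917/840 / 7 = 3917/5880

3917/5880


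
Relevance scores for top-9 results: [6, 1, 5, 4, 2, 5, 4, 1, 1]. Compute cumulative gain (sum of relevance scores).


Cumulative Gain = sum of relevance scores
Position 1: rel=6, running sum=6
Position 2: rel=1, running sum=7
Position 3: rel=5, running sum=12
Position 4: rel=4, running sum=16
Position 5: rel=2, running sum=18
Position 6: rel=5, running sum=23
Position 7: rel=4, running sum=27
Position 8: rel=1, running sum=28
Position 9: rel=1, running sum=29
CG = 29

29


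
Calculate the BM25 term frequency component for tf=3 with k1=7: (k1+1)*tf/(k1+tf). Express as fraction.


BM25 TF component = (k1+1)*tf / (k1+tf)
k1 = 7, tf = 3
Numerator = (7+1)*3 = 24
Denominator = 7 + 3 = 10
= 24/10 = 12/5

12/5


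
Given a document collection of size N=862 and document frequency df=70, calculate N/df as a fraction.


IDF ratio = N / df
= 862 / 70
= 431/35

431/35


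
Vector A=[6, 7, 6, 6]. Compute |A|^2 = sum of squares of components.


|A|^2 = sum of squared components
A[0]^2 = 6^2 = 36
A[1]^2 = 7^2 = 49
A[2]^2 = 6^2 = 36
A[3]^2 = 6^2 = 36
Sum = 36 + 49 + 36 + 36 = 157

157


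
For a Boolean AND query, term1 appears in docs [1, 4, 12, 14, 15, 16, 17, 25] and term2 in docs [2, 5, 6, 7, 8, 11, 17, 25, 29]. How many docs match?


Boolean AND: find intersection of posting lists
term1 docs: [1, 4, 12, 14, 15, 16, 17, 25]
term2 docs: [2, 5, 6, 7, 8, 11, 17, 25, 29]
Intersection: [17, 25]
|intersection| = 2

2


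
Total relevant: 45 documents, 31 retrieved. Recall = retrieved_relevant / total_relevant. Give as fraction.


Recall = retrieved_relevant / total_relevant
= 31 / 45
= 31 / (31 + 14)
= 31/45

31/45


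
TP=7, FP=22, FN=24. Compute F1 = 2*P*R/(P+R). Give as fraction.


F1 = 2 * P * R / (P + R)
P = TP/(TP+FP) = 7/29 = 7/29
R = TP/(TP+FN) = 7/31 = 7/31
2 * P * R = 2 * 7/29 * 7/31 = 98/899
P + R = 7/29 + 7/31 = 420/899
F1 = 98/899 / 420/899 = 7/30

7/30


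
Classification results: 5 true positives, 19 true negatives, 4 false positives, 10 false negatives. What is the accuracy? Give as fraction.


Accuracy = (TP + TN) / (TP + TN + FP + FN)
TP + TN = 5 + 19 = 24
Total = 5 + 19 + 4 + 10 = 38
Accuracy = 24 / 38 = 12/19

12/19


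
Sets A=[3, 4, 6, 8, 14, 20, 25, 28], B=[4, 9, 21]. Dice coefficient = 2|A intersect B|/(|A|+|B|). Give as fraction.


A intersect B = [4]
|A intersect B| = 1
|A| = 8, |B| = 3
Dice = 2*1 / (8+3)
= 2 / 11 = 2/11

2/11


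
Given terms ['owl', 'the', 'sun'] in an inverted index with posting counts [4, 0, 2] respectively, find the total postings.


Summing posting list sizes:
'owl': 4 postings
'the': 0 postings
'sun': 2 postings
Total = 4 + 0 + 2 = 6

6


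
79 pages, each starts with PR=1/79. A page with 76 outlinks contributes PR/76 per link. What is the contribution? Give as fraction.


Initial PR = 1/79 = 1/79
Outlinks = 76
Contribution per link = PR / outlinks
= 1/79 / 76
= 1/6004

1/6004


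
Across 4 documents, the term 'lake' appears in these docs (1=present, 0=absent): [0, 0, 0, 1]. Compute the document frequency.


Checking each document for 'lake':
Doc 1: absent
Doc 2: absent
Doc 3: absent
Doc 4: present
df = sum of presences = 0 + 0 + 0 + 1 = 1

1


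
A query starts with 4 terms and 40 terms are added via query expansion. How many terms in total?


Original terms: 4
Expansion terms: 40
Total = 4 + 40 = 44

44


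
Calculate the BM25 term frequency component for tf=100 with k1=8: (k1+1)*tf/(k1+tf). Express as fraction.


BM25 TF component = (k1+1)*tf / (k1+tf)
k1 = 8, tf = 100
Numerator = (8+1)*100 = 900
Denominator = 8 + 100 = 108
= 900/108 = 25/3

25/3


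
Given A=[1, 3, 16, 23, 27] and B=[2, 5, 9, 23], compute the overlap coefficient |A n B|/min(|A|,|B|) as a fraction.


A intersect B = [23]
|A intersect B| = 1
min(|A|, |B|) = min(5, 4) = 4
Overlap = 1 / 4 = 1/4

1/4


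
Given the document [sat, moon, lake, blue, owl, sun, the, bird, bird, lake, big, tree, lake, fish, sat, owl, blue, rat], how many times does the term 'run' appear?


Document has 18 words
Scanning for 'run':
Term not found in document
Count = 0

0


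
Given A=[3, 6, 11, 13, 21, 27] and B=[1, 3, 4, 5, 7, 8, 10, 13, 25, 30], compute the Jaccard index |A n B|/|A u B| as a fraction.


A intersect B = [3, 13]
|A intersect B| = 2
A union B = [1, 3, 4, 5, 6, 7, 8, 10, 11, 13, 21, 25, 27, 30]
|A union B| = 14
Jaccard = 2/14 = 1/7

1/7


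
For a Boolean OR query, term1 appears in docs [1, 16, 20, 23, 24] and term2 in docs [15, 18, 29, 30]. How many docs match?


Boolean OR: find union of posting lists
term1 docs: [1, 16, 20, 23, 24]
term2 docs: [15, 18, 29, 30]
Union: [1, 15, 16, 18, 20, 23, 24, 29, 30]
|union| = 9

9


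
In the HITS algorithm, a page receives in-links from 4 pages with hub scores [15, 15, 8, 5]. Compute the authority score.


Authority = sum of hub scores of in-linkers
In-link 1: hub score = 15
In-link 2: hub score = 15
In-link 3: hub score = 8
In-link 4: hub score = 5
Authority = 15 + 15 + 8 + 5 = 43

43


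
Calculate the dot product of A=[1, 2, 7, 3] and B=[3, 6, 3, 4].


Dot product = sum of element-wise products
A[0]*B[0] = 1*3 = 3
A[1]*B[1] = 2*6 = 12
A[2]*B[2] = 7*3 = 21
A[3]*B[3] = 3*4 = 12
Sum = 3 + 12 + 21 + 12 = 48

48


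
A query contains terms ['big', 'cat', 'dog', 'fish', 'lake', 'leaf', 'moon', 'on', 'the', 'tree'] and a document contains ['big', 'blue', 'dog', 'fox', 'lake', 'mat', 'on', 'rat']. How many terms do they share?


Query terms: ['big', 'cat', 'dog', 'fish', 'lake', 'leaf', 'moon', 'on', 'the', 'tree']
Document terms: ['big', 'blue', 'dog', 'fox', 'lake', 'mat', 'on', 'rat']
Common terms: ['big', 'dog', 'lake', 'on']
Overlap count = 4

4


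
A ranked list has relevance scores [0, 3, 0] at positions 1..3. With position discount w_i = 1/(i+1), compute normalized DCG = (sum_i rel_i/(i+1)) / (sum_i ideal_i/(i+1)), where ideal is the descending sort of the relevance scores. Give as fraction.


Position discount weights w_i = 1/(i+1) for i=1..3:
Weights = [1/2, 1/3, 1/4]
Actual relevance: [0, 3, 0]
DCG = 0/2 + 3/3 + 0/4 = 1
Ideal relevance (sorted desc): [3, 0, 0]
Ideal DCG = 3/2 + 0/3 + 0/4 = 3/2
nDCG = DCG / ideal_DCG = 1 / 3/2 = 2/3

2/3


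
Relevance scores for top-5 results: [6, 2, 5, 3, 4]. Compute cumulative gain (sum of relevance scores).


Cumulative Gain = sum of relevance scores
Position 1: rel=6, running sum=6
Position 2: rel=2, running sum=8
Position 3: rel=5, running sum=13
Position 4: rel=3, running sum=16
Position 5: rel=4, running sum=20
CG = 20

20


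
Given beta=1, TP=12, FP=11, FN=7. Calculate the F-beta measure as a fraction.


P = TP/(TP+FP) = 12/23 = 12/23
R = TP/(TP+FN) = 12/19 = 12/19
beta^2 = 1^2 = 1
(1 + beta^2) = 2
Numerator = (1+beta^2)*P*R = 288/437
Denominator = beta^2*P + R = 12/23 + 12/19 = 504/437
F_beta = 4/7

4/7


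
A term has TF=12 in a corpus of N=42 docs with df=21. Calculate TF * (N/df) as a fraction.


TF * (N/df)
= 12 * (42/21)
= 12 * 2
= 24

24


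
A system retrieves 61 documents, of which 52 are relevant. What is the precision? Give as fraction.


Precision = relevant_retrieved / total_retrieved
= 52 / 61
= 52 / (52 + 9)
= 52/61

52/61


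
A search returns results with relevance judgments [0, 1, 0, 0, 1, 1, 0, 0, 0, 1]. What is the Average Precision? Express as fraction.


Computing P@k for each relevant position:
Position 1: not relevant
Position 2: relevant, P@2 = 1/2 = 1/2
Position 3: not relevant
Position 4: not relevant
Position 5: relevant, P@5 = 2/5 = 2/5
Position 6: relevant, P@6 = 3/6 = 1/2
Position 7: not relevant
Position 8: not relevant
Position 9: not relevant
Position 10: relevant, P@10 = 4/10 = 2/5
Sum of P@k = 1/2 + 2/5 + 1/2 + 2/5 = 9/5
AP = 9/5 / 4 = 9/20

9/20


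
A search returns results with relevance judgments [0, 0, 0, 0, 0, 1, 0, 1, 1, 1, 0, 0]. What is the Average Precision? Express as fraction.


Computing P@k for each relevant position:
Position 1: not relevant
Position 2: not relevant
Position 3: not relevant
Position 4: not relevant
Position 5: not relevant
Position 6: relevant, P@6 = 1/6 = 1/6
Position 7: not relevant
Position 8: relevant, P@8 = 2/8 = 1/4
Position 9: relevant, P@9 = 3/9 = 1/3
Position 10: relevant, P@10 = 4/10 = 2/5
Position 11: not relevant
Position 12: not relevant
Sum of P@k = 1/6 + 1/4 + 1/3 + 2/5 = 23/20
AP = 23/20 / 4 = 23/80

23/80


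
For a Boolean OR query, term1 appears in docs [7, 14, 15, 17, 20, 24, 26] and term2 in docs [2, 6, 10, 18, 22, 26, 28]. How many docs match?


Boolean OR: find union of posting lists
term1 docs: [7, 14, 15, 17, 20, 24, 26]
term2 docs: [2, 6, 10, 18, 22, 26, 28]
Union: [2, 6, 7, 10, 14, 15, 17, 18, 20, 22, 24, 26, 28]
|union| = 13

13


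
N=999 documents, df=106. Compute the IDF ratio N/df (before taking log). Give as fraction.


IDF ratio = N / df
= 999 / 106
= 999/106

999/106


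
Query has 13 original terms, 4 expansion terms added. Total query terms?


Original terms: 13
Expansion terms: 4
Total = 13 + 4 = 17

17


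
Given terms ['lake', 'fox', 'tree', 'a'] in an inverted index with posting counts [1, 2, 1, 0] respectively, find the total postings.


Summing posting list sizes:
'lake': 1 postings
'fox': 2 postings
'tree': 1 postings
'a': 0 postings
Total = 1 + 2 + 1 + 0 = 4

4


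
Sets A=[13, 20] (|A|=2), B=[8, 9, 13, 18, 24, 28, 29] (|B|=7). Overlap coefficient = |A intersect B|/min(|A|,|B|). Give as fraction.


A intersect B = [13]
|A intersect B| = 1
min(|A|, |B|) = min(2, 7) = 2
Overlap = 1 / 2 = 1/2

1/2


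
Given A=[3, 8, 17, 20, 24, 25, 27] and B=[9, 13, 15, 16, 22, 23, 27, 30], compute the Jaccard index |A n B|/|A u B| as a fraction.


A intersect B = [27]
|A intersect B| = 1
A union B = [3, 8, 9, 13, 15, 16, 17, 20, 22, 23, 24, 25, 27, 30]
|A union B| = 14
Jaccard = 1/14 = 1/14

1/14


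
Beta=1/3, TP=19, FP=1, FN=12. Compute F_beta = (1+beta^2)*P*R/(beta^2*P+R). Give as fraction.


P = TP/(TP+FP) = 19/20 = 19/20
R = TP/(TP+FN) = 19/31 = 19/31
beta^2 = 1/3^2 = 1/9
(1 + beta^2) = 10/9
Numerator = (1+beta^2)*P*R = 361/558
Denominator = beta^2*P + R = 19/180 + 19/31 = 4009/5580
F_beta = 190/211

190/211


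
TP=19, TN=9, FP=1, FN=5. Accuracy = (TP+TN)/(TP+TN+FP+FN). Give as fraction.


Accuracy = (TP + TN) / (TP + TN + FP + FN)
TP + TN = 19 + 9 = 28
Total = 19 + 9 + 1 + 5 = 34
Accuracy = 28 / 34 = 14/17

14/17


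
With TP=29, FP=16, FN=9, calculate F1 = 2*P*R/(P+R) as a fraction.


F1 = 2 * P * R / (P + R)
P = TP/(TP+FP) = 29/45 = 29/45
R = TP/(TP+FN) = 29/38 = 29/38
2 * P * R = 2 * 29/45 * 29/38 = 841/855
P + R = 29/45 + 29/38 = 2407/1710
F1 = 841/855 / 2407/1710 = 58/83

58/83


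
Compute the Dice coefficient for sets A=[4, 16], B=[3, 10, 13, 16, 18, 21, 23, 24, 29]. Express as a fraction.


A intersect B = [16]
|A intersect B| = 1
|A| = 2, |B| = 9
Dice = 2*1 / (2+9)
= 2 / 11 = 2/11

2/11


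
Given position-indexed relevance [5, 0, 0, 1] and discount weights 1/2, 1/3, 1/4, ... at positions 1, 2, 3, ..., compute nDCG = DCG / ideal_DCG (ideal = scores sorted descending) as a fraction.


Position discount weights w_i = 1/(i+1) for i=1..4:
Weights = [1/2, 1/3, 1/4, 1/5]
Actual relevance: [5, 0, 0, 1]
DCG = 5/2 + 0/3 + 0/4 + 1/5 = 27/10
Ideal relevance (sorted desc): [5, 1, 0, 0]
Ideal DCG = 5/2 + 1/3 + 0/4 + 0/5 = 17/6
nDCG = DCG / ideal_DCG = 27/10 / 17/6 = 81/85

81/85


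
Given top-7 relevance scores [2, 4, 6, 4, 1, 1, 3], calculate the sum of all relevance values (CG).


Cumulative Gain = sum of relevance scores
Position 1: rel=2, running sum=2
Position 2: rel=4, running sum=6
Position 3: rel=6, running sum=12
Position 4: rel=4, running sum=16
Position 5: rel=1, running sum=17
Position 6: rel=1, running sum=18
Position 7: rel=3, running sum=21
CG = 21

21


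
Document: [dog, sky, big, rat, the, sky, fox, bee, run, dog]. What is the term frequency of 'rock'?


Document has 10 words
Scanning for 'rock':
Term not found in document
Count = 0

0


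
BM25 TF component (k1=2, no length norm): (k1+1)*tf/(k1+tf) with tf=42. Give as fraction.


BM25 TF component = (k1+1)*tf / (k1+tf)
k1 = 2, tf = 42
Numerator = (2+1)*42 = 126
Denominator = 2 + 42 = 44
= 126/44 = 63/22

63/22


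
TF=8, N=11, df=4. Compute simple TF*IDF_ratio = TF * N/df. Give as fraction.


TF * (N/df)
= 8 * (11/4)
= 8 * 11/4
= 22

22


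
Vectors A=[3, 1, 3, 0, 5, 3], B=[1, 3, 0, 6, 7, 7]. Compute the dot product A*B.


Dot product = sum of element-wise products
A[0]*B[0] = 3*1 = 3
A[1]*B[1] = 1*3 = 3
A[2]*B[2] = 3*0 = 0
A[3]*B[3] = 0*6 = 0
A[4]*B[4] = 5*7 = 35
A[5]*B[5] = 3*7 = 21
Sum = 3 + 3 + 0 + 0 + 35 + 21 = 62

62


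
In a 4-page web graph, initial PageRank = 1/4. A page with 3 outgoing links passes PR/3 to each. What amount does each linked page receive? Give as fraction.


Initial PR = 1/4 = 1/4
Outlinks = 3
Contribution per link = PR / outlinks
= 1/4 / 3
= 1/12

1/12


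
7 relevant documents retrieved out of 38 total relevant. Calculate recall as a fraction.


Recall = retrieved_relevant / total_relevant
= 7 / 38
= 7 / (7 + 31)
= 7/38

7/38


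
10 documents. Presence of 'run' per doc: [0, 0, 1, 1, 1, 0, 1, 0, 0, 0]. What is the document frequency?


Checking each document for 'run':
Doc 1: absent
Doc 2: absent
Doc 3: present
Doc 4: present
Doc 5: present
Doc 6: absent
Doc 7: present
Doc 8: absent
Doc 9: absent
Doc 10: absent
df = sum of presences = 0 + 0 + 1 + 1 + 1 + 0 + 1 + 0 + 0 + 0 = 4

4


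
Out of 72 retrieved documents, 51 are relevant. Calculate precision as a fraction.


Precision = relevant_retrieved / total_retrieved
= 51 / 72
= 51 / (51 + 21)
= 17/24

17/24


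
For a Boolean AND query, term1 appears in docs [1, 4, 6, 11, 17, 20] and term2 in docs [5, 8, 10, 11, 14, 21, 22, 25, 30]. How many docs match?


Boolean AND: find intersection of posting lists
term1 docs: [1, 4, 6, 11, 17, 20]
term2 docs: [5, 8, 10, 11, 14, 21, 22, 25, 30]
Intersection: [11]
|intersection| = 1

1


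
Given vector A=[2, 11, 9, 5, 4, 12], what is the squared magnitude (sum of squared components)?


|A|^2 = sum of squared components
A[0]^2 = 2^2 = 4
A[1]^2 = 11^2 = 121
A[2]^2 = 9^2 = 81
A[3]^2 = 5^2 = 25
A[4]^2 = 4^2 = 16
A[5]^2 = 12^2 = 144
Sum = 4 + 121 + 81 + 25 + 16 + 144 = 391

391


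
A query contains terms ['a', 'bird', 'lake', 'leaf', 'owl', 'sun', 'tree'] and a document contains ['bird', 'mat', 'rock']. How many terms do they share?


Query terms: ['a', 'bird', 'lake', 'leaf', 'owl', 'sun', 'tree']
Document terms: ['bird', 'mat', 'rock']
Common terms: ['bird']
Overlap count = 1

1


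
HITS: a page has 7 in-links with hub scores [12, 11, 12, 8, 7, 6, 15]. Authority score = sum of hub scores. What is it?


Authority = sum of hub scores of in-linkers
In-link 1: hub score = 12
In-link 2: hub score = 11
In-link 3: hub score = 12
In-link 4: hub score = 8
In-link 5: hub score = 7
In-link 6: hub score = 6
In-link 7: hub score = 15
Authority = 12 + 11 + 12 + 8 + 7 + 6 + 15 = 71

71


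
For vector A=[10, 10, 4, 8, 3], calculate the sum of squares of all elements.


|A|^2 = sum of squared components
A[0]^2 = 10^2 = 100
A[1]^2 = 10^2 = 100
A[2]^2 = 4^2 = 16
A[3]^2 = 8^2 = 64
A[4]^2 = 3^2 = 9
Sum = 100 + 100 + 16 + 64 + 9 = 289

289


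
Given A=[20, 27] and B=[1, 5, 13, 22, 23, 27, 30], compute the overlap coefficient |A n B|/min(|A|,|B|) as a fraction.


A intersect B = [27]
|A intersect B| = 1
min(|A|, |B|) = min(2, 7) = 2
Overlap = 1 / 2 = 1/2

1/2


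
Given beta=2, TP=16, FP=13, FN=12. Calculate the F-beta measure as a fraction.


P = TP/(TP+FP) = 16/29 = 16/29
R = TP/(TP+FN) = 16/28 = 4/7
beta^2 = 2^2 = 4
(1 + beta^2) = 5
Numerator = (1+beta^2)*P*R = 320/203
Denominator = beta^2*P + R = 64/29 + 4/7 = 564/203
F_beta = 80/141

80/141


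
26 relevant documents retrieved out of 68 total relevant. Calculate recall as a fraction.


Recall = retrieved_relevant / total_relevant
= 26 / 68
= 26 / (26 + 42)
= 13/34

13/34


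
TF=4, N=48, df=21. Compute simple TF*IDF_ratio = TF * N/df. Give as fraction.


TF * (N/df)
= 4 * (48/21)
= 4 * 16/7
= 64/7

64/7


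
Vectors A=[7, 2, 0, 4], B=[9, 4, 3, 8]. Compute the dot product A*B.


Dot product = sum of element-wise products
A[0]*B[0] = 7*9 = 63
A[1]*B[1] = 2*4 = 8
A[2]*B[2] = 0*3 = 0
A[3]*B[3] = 4*8 = 32
Sum = 63 + 8 + 0 + 32 = 103

103


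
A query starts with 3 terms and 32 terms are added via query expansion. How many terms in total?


Original terms: 3
Expansion terms: 32
Total = 3 + 32 = 35

35


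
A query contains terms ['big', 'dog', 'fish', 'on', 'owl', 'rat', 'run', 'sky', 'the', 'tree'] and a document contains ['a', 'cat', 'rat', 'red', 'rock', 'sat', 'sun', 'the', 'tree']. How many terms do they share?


Query terms: ['big', 'dog', 'fish', 'on', 'owl', 'rat', 'run', 'sky', 'the', 'tree']
Document terms: ['a', 'cat', 'rat', 'red', 'rock', 'sat', 'sun', 'the', 'tree']
Common terms: ['rat', 'the', 'tree']
Overlap count = 3

3


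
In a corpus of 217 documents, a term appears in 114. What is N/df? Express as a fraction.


IDF ratio = N / df
= 217 / 114
= 217/114

217/114


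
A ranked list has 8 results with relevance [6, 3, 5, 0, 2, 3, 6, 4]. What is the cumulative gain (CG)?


Cumulative Gain = sum of relevance scores
Position 1: rel=6, running sum=6
Position 2: rel=3, running sum=9
Position 3: rel=5, running sum=14
Position 4: rel=0, running sum=14
Position 5: rel=2, running sum=16
Position 6: rel=3, running sum=19
Position 7: rel=6, running sum=25
Position 8: rel=4, running sum=29
CG = 29

29
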